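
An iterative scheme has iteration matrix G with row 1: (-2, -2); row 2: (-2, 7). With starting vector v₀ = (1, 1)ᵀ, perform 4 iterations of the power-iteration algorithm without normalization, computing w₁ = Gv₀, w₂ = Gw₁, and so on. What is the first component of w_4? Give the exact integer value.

w1 = Gv₀ = ((-2)·1 + (-2)·1; (-2)·1 + 7·1) = (-4, 5)
w2 = Gw1 = ((-2)·(-4) + (-2)·5; (-2)·(-4) + 7·5) = (-2, 43)
w3 = Gw2 = (-82, 305)
w4 = Gw3 = (-446, 2299)
The requested component of w4 is -446.

-446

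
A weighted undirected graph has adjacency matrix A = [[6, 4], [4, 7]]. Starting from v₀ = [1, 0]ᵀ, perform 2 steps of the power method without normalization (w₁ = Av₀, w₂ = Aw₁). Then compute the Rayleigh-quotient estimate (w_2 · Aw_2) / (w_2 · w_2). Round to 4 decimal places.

10.5000

w1 = Av₀ = (6·1 + 4·0; 4·1 + 7·0) = (6, 4)
w2 = Aw1 = (6·6 + 4·4; 4·6 + 7·4) = (52, 52)
Aw2 = (520, 572)
w2·Aw2 = 52·520 + 52·572 = 56784; w2·w2 = 52·52 + 52·52 = 5408
λ ≈ 56784/5408 = 10.5000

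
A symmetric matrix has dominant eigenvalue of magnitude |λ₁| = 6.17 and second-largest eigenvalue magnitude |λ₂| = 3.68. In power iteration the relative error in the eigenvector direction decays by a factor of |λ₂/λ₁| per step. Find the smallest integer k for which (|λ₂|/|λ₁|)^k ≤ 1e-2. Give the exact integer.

9

|λ₂/λ₁| = 3.68/6.17 = 0.59643
Need k ≥ ln(1e-2) / ln(0.59643) = -4.6052 / -0.5168 ≈ 8.911
Smallest integer k satisfying the bound: 9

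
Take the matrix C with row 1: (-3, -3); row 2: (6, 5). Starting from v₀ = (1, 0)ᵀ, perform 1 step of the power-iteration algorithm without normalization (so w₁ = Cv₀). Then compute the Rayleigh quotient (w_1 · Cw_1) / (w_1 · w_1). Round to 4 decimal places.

λ ≈ 2.2000

w1 = Cv₀ = ((-3)·1 + (-3)·0; 6·1 + 5·0) = (-3, 6)
Cw1 = (-9, 12)
w1·Cw1 = (-3)·(-9) + 6·12 = 99; w1·w1 = (-3)·(-3) + 6·6 = 45
λ ≈ 99/45 = 2.2000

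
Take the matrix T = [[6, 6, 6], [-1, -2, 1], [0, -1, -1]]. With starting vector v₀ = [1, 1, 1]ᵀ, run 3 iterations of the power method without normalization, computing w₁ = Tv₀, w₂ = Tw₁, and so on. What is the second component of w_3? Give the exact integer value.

w1 = Tv₀ = (6·1 + 6·1 + 6·1; (-1)·1 + (-2)·1 + 1·1; 0·1 + (-1)·1 + (-1)·1) = (18, -2, -2)
w2 = Tw1 = (6·18 + 6·(-2) + 6·(-2); (-1)·18 + (-2)·(-2) + 1·(-2); 0·18 + (-1)·(-2) + (-1)·(-2)) = (84, -16, 4)
w3 = Tw2 = (432, -48, 12)
The requested component of w3 is -48.

-48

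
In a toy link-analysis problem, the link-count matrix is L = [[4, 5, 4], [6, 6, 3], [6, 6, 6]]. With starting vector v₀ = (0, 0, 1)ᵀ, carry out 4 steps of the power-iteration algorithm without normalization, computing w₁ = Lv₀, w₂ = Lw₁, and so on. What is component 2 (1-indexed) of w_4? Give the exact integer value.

w1 = Lv₀ = (4, 3, 6)
w2 = Lw1 = (55, 60, 78)
w3 = Lw2 = (832, 924, 1158)
w4 = Lw3 = (12580, 14010, 17484)
The requested component of w4 is 14010.

14010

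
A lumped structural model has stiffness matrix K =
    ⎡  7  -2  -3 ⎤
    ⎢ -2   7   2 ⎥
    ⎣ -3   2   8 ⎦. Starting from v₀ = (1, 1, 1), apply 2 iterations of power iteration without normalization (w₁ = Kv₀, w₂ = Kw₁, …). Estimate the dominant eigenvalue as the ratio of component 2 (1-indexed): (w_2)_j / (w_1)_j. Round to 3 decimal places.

w1 = Kv₀ = (7·1 + (-2)·1 + (-3)·1; (-2)·1 + 7·1 + 2·1; (-3)·1 + 2·1 + 8·1) = (2, 7, 7)
w2 = Kw1 = (7·2 + (-2)·7 + (-3)·7; (-2)·2 + 7·7 + 2·7; (-3)·2 + 2·7 + 8·7) = (-21, 59, 64)
Ratio at component: 59 / 7 = 8.429

8.429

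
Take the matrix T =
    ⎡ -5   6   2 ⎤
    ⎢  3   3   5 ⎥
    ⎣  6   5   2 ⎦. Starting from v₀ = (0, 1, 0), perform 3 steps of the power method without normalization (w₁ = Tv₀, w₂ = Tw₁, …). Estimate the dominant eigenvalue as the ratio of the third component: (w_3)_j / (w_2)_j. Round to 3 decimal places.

w1 = Tv₀ = ((-5)·0 + 6·1 + 2·0; 3·0 + 3·1 + 5·0; 6·0 + 5·1 + 2·0) = (6, 3, 5)
w2 = Tw1 = ((-5)·6 + 6·3 + 2·5; 3·6 + 3·3 + 5·5; 6·6 + 5·3 + 2·5) = (-2, 52, 61)
w3 = Tw2 = (444, 455, 370)
Ratio at component: 370 / 61 = 6.066

λ ≈ 6.066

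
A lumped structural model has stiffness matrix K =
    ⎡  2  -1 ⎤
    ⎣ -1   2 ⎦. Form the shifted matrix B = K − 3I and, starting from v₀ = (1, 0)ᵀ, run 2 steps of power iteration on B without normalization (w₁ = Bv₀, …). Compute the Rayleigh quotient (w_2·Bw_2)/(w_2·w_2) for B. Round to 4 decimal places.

-2.0000

B = K − 3I has rows (-1, -1); (-1, -1)
w1 = Bv₀ = ((-1)·1 + (-1)·0; (-1)·1 + (-1)·0) = (-1, -1)
w2 = Bw1 = ((-1)·(-1) + (-1)·(-1); (-1)·(-1) + (-1)·(-1)) = (2, 2)
Bw2 = (-4, -4)
w2·Bw2 = -16; w2·w2 = 8; μ ≈ -16/8 = -2.0000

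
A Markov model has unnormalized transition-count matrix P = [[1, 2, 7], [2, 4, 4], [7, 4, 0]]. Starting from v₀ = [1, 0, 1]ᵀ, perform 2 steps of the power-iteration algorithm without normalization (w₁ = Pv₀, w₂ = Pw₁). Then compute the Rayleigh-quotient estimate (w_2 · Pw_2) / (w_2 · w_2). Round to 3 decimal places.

w1 = Pv₀ = (1·1 + 2·0 + 7·1; 2·1 + 4·0 + 4·1; 7·1 + 4·0 + 0·1) = (8, 6, 7)
w2 = Pw1 = (1·8 + 2·6 + 7·7; 2·8 + 4·6 + 4·7; 7·8 + 4·6 + 0·7) = (69, 68, 80)
Pw2 = (765, 730, 755)
w2·Pw2 = 69·765 + 68·730 + 80·755 = 162825; w2·w2 = 69·69 + 68·68 + 80·80 = 15785
λ ≈ 162825/15785 = 10.315

10.315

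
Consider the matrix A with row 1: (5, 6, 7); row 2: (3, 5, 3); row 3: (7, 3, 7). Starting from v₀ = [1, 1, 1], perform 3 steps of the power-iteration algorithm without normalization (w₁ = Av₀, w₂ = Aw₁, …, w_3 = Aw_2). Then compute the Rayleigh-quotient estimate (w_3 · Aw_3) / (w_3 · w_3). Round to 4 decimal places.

λ ≈ 15.5663

w1 = Av₀ = (18, 11, 17)
w2 = Aw1 = (275, 160, 278)
w3 = Aw2 = (4281, 2459, 4351)
Aw3 = (66616, 38191, 67801)
w3·Aw3 = 4281·66616 + 2459·38191 + 4351·67801 = 674096916; w3·w3 = 4281·4281 + 2459·2459 + 4351·4351 = 43304843
λ ≈ 674096916/43304843 = 15.5663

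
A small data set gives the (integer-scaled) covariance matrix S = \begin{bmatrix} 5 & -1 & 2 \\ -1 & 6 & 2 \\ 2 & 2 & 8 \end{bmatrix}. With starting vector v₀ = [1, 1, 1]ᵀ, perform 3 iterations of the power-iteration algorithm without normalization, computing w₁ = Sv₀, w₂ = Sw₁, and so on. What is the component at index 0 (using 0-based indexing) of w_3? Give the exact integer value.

w1 = Sv₀ = (5·1 + (-1)·1 + 2·1; (-1)·1 + 6·1 + 2·1; 2·1 + 2·1 + 8·1) = (6, 7, 12)
w2 = Sw1 = (5·6 + (-1)·7 + 2·12; (-1)·6 + 6·7 + 2·12; 2·6 + 2·7 + 8·12) = (47, 60, 122)
w3 = Sw2 = (419, 557, 1190)
The requested component of w3 is 419.

419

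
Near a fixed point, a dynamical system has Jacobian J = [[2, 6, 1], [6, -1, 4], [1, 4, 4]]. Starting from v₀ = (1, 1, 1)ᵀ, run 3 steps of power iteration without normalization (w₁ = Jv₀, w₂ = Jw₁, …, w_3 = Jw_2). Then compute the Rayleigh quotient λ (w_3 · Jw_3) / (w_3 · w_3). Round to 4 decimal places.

9.0000

w1 = Jv₀ = (2·1 + 6·1 + 1·1; 6·1 + (-1)·1 + 4·1; 1·1 + 4·1 + 4·1) = (9, 9, 9)
w2 = Jw1 = (2·9 + 6·9 + 1·9; 6·9 + (-1)·9 + 4·9; 1·9 + 4·9 + 4·9) = (81, 81, 81)
w3 = Jw2 = (729, 729, 729)
Jw3 = (6561, 6561, 6561)
w3·Jw3 = 729·6561 + 729·6561 + 729·6561 = 14348907; w3·w3 = 729·729 + 729·729 + 729·729 = 1594323
λ ≈ 14348907/1594323 = 9.0000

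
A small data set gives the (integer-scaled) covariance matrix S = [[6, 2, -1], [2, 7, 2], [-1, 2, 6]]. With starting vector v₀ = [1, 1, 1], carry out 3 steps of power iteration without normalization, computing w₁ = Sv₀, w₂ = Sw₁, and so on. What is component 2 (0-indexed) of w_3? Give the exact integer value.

w1 = Sv₀ = (7, 11, 7)
w2 = Sw1 = (57, 105, 57)
w3 = Sw2 = (495, 963, 495)
The requested component of w3 is 495.

495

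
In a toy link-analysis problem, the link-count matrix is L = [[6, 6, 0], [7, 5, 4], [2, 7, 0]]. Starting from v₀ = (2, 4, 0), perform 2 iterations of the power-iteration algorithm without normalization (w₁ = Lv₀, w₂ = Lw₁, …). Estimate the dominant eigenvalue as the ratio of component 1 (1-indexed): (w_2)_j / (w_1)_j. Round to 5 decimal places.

w1 = Lv₀ = (36, 34, 32)
w2 = Lw1 = (420, 550, 310)
Ratio at component: 420 / 36 = 11.66667

λ ≈ 11.66667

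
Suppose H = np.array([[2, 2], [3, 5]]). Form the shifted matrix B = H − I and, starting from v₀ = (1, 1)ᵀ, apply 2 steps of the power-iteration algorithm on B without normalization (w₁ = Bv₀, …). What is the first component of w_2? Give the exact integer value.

B = H − I has rows (1, 2); (3, 4)
w1 = Bv₀ = (1·1 + 2·1; 3·1 + 4·1) = (3, 7)
w2 = Bw1 = (1·3 + 2·7; 3·3 + 4·7) = (17, 37)
Requested component of w2: 17

17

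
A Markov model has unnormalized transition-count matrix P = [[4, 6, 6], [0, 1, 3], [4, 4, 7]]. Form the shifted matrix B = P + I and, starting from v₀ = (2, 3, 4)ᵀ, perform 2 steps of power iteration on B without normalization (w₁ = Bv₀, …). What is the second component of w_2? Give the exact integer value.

192

B = P + I has rows (5, 6, 6); (0, 2, 3); (4, 4, 8)
w1 = Bv₀ = (52, 18, 52)
w2 = Bw1 = (680, 192, 696)
Requested component of w2: 192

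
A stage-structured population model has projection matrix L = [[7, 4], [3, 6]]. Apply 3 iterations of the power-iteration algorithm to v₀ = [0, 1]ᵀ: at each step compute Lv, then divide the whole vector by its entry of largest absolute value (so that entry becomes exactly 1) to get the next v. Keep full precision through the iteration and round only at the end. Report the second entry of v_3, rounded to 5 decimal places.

Lv0 = (4.000000, 6.000000); divide by 6.000000 → v1 = (0.666667, 1.000000)
Lv1 = (8.666667, 8.000000); divide by 8.666667 → v2 = (1.000000, 0.923077)
Lv2 = (10.692308, 8.538462); divide by 10.692308 → v3 = (1.000000, 0.798561)
Requested entry of v3: 444/556 = 0.79856

0.79856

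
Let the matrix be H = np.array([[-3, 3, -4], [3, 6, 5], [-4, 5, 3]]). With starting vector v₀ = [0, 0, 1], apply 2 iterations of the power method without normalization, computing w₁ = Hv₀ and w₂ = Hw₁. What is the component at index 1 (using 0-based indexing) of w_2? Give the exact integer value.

33

w1 = Hv₀ = (-4, 5, 3)
w2 = Hw1 = (15, 33, 50)
The requested component of w2 is 33.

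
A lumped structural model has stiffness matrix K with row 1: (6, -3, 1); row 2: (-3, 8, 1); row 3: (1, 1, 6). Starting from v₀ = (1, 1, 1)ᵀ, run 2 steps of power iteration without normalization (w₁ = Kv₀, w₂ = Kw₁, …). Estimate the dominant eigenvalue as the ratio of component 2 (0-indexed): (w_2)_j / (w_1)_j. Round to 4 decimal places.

w1 = Kv₀ = (6·1 + (-3)·1 + 1·1; (-3)·1 + 8·1 + 1·1; 1·1 + 1·1 + 6·1) = (4, 6, 8)
w2 = Kw1 = (6·4 + (-3)·6 + 1·8; (-3)·4 + 8·6 + 1·8; 1·4 + 1·6 + 6·8) = (14, 44, 58)
Ratio at component: 58 / 8 = 7.2500

7.2500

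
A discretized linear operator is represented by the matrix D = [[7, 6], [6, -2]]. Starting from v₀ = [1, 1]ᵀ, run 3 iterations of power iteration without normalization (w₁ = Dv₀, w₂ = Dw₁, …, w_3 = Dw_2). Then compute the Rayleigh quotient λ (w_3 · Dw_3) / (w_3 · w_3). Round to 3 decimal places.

w1 = Dv₀ = (7·1 + 6·1; 6·1 + (-2)·1) = (13, 4)
w2 = Dw1 = (7·13 + 6·4; 6·13 + (-2)·4) = (115, 70)
w3 = Dw2 = (1225, 550)
Dw3 = (11875, 6250)
w3·Dw3 = 1225·11875 + 550·6250 = 17984375; w3·w3 = 1225·1225 + 550·550 = 1803125
λ ≈ 17984375/1803125 = 9.974

9.974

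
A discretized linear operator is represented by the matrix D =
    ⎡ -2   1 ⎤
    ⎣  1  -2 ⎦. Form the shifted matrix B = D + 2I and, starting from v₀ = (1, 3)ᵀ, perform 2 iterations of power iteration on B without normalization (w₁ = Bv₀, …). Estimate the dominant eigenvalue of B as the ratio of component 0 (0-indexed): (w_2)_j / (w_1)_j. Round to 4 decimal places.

B = D + 2I has rows (0, 1); (1, 0)
w1 = Bv₀ = (0·1 + 1·3; 1·1 + 0·3) = (3, 1)
w2 = Bw1 = (0·3 + 1·1; 1·3 + 0·1) = (1, 3)
Ratio: 1/3 = 0.3333

0.3333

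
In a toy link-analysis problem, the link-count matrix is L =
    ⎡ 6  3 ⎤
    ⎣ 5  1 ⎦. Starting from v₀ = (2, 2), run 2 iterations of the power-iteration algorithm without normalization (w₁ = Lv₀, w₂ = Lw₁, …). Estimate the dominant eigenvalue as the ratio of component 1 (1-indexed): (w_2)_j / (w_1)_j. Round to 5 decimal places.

λ ≈ 8.00000

w1 = Lv₀ = (6·2 + 3·2; 5·2 + 1·2) = (18, 12)
w2 = Lw1 = (6·18 + 3·12; 5·18 + 1·12) = (144, 102)
Ratio at component: 144 / 18 = 8.00000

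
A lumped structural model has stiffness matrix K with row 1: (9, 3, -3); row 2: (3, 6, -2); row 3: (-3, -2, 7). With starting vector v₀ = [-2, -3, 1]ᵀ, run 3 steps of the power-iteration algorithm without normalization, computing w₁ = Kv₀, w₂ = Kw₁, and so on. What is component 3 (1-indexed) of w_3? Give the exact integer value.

w1 = Kv₀ = (-30, -26, 19)
w2 = Kw1 = (-405, -284, 275)
w3 = Kw2 = (-5322, -3469, 3708)
The requested component of w3 is 3708.

3708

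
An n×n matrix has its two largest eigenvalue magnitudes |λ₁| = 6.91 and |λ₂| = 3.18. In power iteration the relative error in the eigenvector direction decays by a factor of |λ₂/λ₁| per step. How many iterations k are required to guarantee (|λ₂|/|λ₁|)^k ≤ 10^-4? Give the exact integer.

12

|λ₂/λ₁| = 3.18/6.91 = 0.46020
Need k ≥ ln(10^-4) / ln(0.46020) = -9.2103 / -0.7761 ≈ 11.868
Smallest integer k satisfying the bound: 12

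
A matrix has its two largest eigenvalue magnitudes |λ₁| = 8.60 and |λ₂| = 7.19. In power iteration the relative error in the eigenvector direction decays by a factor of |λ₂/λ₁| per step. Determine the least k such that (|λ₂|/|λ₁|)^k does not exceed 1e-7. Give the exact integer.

|λ₂/λ₁| = 7.19/8.60 = 0.83605
Need k ≥ ln(1e-7) / ln(0.83605) = -16.1181 / -0.1791 ≈ 90.010
Smallest integer k satisfying the bound: 91

91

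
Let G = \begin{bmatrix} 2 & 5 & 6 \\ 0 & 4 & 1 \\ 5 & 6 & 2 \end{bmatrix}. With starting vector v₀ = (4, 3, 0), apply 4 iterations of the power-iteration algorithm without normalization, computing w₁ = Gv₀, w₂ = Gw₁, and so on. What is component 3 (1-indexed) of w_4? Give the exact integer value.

w1 = Gv₀ = (2·4 + 5·3 + 6·0; 0·4 + 4·3 + 1·0; 5·4 + 6·3 + 2·0) = (23, 12, 38)
w2 = Gw1 = (2·23 + 5·12 + 6·38; 0·23 + 4·12 + 1·38; 5·23 + 6·12 + 2·38) = (334, 86, 263)
w3 = Gw2 = (2676, 607, 2712)
w4 = Gw3 = (24659, 5140, 22446)
The requested component of w4 is 22446.

22446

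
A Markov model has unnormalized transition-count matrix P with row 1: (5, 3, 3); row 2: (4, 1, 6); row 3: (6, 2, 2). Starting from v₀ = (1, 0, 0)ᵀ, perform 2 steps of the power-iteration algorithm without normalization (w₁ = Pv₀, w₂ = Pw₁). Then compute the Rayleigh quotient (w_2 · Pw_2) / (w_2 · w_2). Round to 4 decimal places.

w1 = Pv₀ = (5·1 + 3·0 + 3·0; 4·1 + 1·0 + 6·0; 6·1 + 2·0 + 2·0) = (5, 4, 6)
w2 = Pw1 = (5·5 + 3·4 + 3·6; 4·5 + 1·4 + 6·6; 6·5 + 2·4 + 2·6) = (55, 60, 50)
Pw2 = (605, 580, 550)
w2·Pw2 = 55·605 + 60·580 + 50·550 = 95575; w2·w2 = 55·55 + 60·60 + 50·50 = 9125
λ ≈ 95575/9125 = 10.4740

10.4740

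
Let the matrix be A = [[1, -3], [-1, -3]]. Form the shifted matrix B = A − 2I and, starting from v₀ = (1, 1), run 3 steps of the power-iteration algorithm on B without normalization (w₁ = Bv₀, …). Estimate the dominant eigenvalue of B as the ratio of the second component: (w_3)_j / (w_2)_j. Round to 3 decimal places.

B = A − 2I has rows (-1, -3); (-1, -5)
w1 = Bv₀ = ((-1)·1 + (-3)·1; (-1)·1 + (-5)·1) = (-4, -6)
w2 = Bw1 = ((-1)·(-4) + (-3)·(-6); (-1)·(-4) + (-5)·(-6)) = (22, 34)
w3 = Bw2 = (-124, -192)
Ratio: -192/34 = -5.647

μ ≈ -5.647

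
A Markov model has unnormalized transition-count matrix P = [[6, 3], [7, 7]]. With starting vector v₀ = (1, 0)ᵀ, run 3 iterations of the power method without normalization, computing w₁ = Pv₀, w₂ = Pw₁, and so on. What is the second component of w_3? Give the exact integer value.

1036

w1 = Pv₀ = (6·1 + 3·0; 7·1 + 7·0) = (6, 7)
w2 = Pw1 = (6·6 + 3·7; 7·6 + 7·7) = (57, 91)
w3 = Pw2 = (615, 1036)
The requested component of w3 is 1036.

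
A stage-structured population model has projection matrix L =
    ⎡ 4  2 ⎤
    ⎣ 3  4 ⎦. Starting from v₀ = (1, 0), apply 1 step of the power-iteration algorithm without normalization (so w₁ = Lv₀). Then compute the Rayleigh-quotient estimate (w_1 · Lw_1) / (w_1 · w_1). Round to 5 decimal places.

w1 = Lv₀ = (4·1 + 2·0; 3·1 + 4·0) = (4, 3)
Lw1 = (22, 24)
w1·Lw1 = 4·22 + 3·24 = 160; w1·w1 = 4·4 + 3·3 = 25
λ ≈ 160/25 = 6.40000

6.40000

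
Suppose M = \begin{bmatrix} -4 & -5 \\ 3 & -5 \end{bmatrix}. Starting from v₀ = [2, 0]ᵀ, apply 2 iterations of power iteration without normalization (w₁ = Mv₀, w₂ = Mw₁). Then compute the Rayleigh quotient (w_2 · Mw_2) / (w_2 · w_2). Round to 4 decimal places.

w1 = Mv₀ = (-8, 6)
w2 = Mw1 = (2, -54)
Mw2 = (262, 276)
w2·Mw2 = 2·262 + (-54)·276 = -14380; w2·w2 = 2·2 + (-54)·(-54) = 2920
λ ≈ -14380/2920 = -4.9247

-4.9247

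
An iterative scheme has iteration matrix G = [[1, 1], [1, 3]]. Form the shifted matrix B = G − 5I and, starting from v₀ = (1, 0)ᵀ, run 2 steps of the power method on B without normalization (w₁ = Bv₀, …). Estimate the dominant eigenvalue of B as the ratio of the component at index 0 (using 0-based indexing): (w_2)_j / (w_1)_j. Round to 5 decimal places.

B = G − 5I has rows (-4, 1); (1, -2)
w1 = Bv₀ = (-4, 1)
w2 = Bw1 = (17, -6)
Ratio: 17/-4 = -4.25000

-4.25000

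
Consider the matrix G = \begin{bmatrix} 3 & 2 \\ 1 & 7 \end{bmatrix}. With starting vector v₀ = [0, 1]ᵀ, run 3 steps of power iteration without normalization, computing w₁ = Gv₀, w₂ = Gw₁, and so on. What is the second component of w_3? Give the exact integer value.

377

w1 = Gv₀ = (2, 7)
w2 = Gw1 = (20, 51)
w3 = Gw2 = (162, 377)
The requested component of w3 is 377.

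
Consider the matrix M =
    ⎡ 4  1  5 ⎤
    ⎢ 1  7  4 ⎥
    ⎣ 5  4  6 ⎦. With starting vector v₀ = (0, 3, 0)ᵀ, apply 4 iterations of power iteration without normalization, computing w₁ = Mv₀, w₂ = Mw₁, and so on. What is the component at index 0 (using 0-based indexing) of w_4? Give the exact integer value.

19278

w1 = Mv₀ = (3, 21, 12)
w2 = Mw1 = (93, 198, 171)
w3 = Mw2 = (1425, 2163, 2283)
w4 = Mw3 = (19278, 25698, 29475)
The requested component of w4 is 19278.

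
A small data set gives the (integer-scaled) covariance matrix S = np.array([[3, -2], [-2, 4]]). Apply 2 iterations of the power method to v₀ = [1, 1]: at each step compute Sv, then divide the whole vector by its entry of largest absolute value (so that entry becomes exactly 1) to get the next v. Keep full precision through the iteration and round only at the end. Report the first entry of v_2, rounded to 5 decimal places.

Sv0 = (1.000000, 2.000000); divide by 2.000000 → v1 = (0.500000, 1.000000)
Sv1 = (-0.500000, 3.000000); divide by 3.000000 → v2 = (-0.166667, 1.000000)
Requested entry of v2: -1/6 = -0.16667

-0.16667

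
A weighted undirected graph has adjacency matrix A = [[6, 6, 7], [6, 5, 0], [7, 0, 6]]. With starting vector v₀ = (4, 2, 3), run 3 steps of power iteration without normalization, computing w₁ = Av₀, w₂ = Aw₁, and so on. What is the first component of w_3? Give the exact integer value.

w1 = Av₀ = (6·4 + 6·2 + 7·3; 6·4 + 5·2 + 0·3; 7·4 + 0·2 + 6·3) = (57, 34, 46)
w2 = Aw1 = (6·57 + 6·34 + 7·46; 6·57 + 5·34 + 0·46; 7·57 + 0·34 + 6·46) = (868, 512, 675)
w3 = Aw2 = (13005, 7768, 10126)
The requested component of w3 is 13005.

13005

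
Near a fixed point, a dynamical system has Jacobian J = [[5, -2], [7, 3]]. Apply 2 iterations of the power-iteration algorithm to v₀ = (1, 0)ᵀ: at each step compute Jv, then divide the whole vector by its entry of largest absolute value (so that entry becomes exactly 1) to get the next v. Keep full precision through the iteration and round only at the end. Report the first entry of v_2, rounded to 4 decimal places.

Jv0 = (5.00000, 7.00000); divide by 7.00000 → v1 = (0.71429, 1.00000)
Jv1 = (1.57143, 8.00000); divide by 8.00000 → v2 = (0.19643, 1.00000)
Requested entry of v2: 11/56 = 0.1964

0.1964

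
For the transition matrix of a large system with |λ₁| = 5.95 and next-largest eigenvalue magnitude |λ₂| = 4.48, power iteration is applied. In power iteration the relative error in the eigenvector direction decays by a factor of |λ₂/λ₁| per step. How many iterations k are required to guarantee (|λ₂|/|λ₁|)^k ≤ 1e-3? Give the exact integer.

|λ₂/λ₁| = 4.48/5.95 = 0.75294
Need k ≥ ln(1e-3) / ln(0.75294) = -6.9078 / -0.2838 ≈ 24.343
Smallest integer k satisfying the bound: 25

25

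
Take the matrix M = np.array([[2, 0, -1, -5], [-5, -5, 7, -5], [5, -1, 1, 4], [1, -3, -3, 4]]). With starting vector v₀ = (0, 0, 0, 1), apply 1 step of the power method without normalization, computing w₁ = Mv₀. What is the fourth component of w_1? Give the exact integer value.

w1 = Mv₀ = (-5, -5, 4, 4)
The requested component of w1 is 4.

4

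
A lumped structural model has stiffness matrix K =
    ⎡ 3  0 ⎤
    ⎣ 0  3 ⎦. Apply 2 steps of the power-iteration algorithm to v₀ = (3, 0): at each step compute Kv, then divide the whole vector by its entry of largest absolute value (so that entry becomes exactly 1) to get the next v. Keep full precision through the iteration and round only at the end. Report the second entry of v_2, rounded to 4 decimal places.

0.0000

Kv0 = (9.00000, 0.00000); divide by 9.00000 → v1 = (1.00000, 0.00000)
Kv1 = (3.00000, 0.00000); divide by 3.00000 → v2 = (1.00000, 0.00000)
Requested entry of v2: 0/27 = 0.0000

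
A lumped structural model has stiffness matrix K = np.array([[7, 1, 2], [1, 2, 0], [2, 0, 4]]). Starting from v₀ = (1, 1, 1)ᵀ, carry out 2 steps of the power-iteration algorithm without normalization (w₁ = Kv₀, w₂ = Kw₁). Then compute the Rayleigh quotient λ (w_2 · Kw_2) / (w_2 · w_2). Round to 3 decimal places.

λ ≈ 8.125

w1 = Kv₀ = (10, 3, 6)
w2 = Kw1 = (85, 16, 44)
Kw2 = (699, 117, 346)
w2·Kw2 = 85·699 + 16·117 + 44·346 = 76511; w2·w2 = 85·85 + 16·16 + 44·44 = 9417
λ ≈ 76511/9417 = 8.125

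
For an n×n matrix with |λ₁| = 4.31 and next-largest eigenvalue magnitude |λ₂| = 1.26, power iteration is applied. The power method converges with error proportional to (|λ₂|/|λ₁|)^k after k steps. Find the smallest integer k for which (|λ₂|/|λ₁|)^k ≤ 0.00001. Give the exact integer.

|λ₂/λ₁| = 1.26/4.31 = 0.29234
Need k ≥ ln(0.00001) / ln(0.29234) = -11.5129 / -1.2298 ≈ 9.361
Smallest integer k satisfying the bound: 10

10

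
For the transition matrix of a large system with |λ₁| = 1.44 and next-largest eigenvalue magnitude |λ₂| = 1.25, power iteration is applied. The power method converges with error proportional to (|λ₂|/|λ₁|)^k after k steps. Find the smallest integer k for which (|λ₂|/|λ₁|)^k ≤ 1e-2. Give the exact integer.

|λ₂/λ₁| = 1.25/1.44 = 0.86806
Need k ≥ ln(1e-2) / ln(0.86806) = -4.6052 / -0.1415 ≈ 32.545
Smallest integer k satisfying the bound: 33

33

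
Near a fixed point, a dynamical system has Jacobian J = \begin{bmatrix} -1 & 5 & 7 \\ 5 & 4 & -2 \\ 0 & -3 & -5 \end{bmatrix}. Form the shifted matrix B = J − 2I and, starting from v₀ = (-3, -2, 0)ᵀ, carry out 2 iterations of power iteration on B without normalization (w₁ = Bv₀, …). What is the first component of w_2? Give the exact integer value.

-50

B = J − 2I has rows (-3, 5, 7); (5, 2, -2); (0, -3, -7)
w1 = Bv₀ = ((-3)·(-3) + 5·(-2) + 7·0; 5·(-3) + 2·(-2) + (-2)·0; 0·(-3) + (-3)·(-2) + (-7)·0) = (-1, -19, 6)
w2 = Bw1 = ((-3)·(-1) + 5·(-19) + 7·6; 5·(-1) + 2·(-19) + (-2)·6; 0·(-1) + (-3)·(-19) + (-7)·6) = (-50, -55, 15)
Requested component of w2: -50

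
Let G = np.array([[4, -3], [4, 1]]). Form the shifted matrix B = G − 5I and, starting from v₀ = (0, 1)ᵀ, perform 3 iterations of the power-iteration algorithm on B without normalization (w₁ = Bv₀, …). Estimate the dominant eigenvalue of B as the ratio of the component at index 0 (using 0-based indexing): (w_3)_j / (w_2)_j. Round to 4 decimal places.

B = G − 5I has rows (-1, -3); (4, -4)
w1 = Bv₀ = (-3, -4)
w2 = Bw1 = (15, 4)
w3 = Bw2 = (-27, 44)
Ratio: -27/15 = -1.8000

-1.8000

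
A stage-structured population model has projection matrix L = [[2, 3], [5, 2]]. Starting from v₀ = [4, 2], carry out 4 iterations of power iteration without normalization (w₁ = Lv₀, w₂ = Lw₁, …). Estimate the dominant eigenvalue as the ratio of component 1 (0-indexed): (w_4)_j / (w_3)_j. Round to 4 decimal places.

w1 = Lv₀ = (14, 24)
w2 = Lw1 = (100, 118)
w3 = Lw2 = (554, 736)
w4 = Lw3 = (3316, 4242)
Ratio at component: 4242 / 736 = 5.7636

5.7636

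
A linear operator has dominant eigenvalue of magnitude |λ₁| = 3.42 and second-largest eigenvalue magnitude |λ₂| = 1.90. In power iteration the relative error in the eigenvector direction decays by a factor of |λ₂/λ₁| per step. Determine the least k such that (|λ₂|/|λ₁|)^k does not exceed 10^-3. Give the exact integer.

|λ₂/λ₁| = 1.90/3.42 = 0.55556
Need k ≥ ln(10^-3) / ln(0.55556) = -6.9078 / -0.5878 ≈ 11.752
Smallest integer k satisfying the bound: 12

12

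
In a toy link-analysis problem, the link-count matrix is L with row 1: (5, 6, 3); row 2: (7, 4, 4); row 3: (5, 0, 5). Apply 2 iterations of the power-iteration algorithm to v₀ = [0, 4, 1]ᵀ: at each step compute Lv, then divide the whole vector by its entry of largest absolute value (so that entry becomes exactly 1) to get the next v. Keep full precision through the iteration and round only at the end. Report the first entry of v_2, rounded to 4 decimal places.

Lv0 = (27.00000, 20.00000, 5.00000); divide by 27.00000 → v1 = (1.00000, 0.74074, 0.18519)
Lv1 = (10.00000, 10.70370, 5.92593); divide by 10.70370 → v2 = (0.93426, 1.00000, 0.55363)
Requested entry of v2: 270/289 = 0.9343

0.9343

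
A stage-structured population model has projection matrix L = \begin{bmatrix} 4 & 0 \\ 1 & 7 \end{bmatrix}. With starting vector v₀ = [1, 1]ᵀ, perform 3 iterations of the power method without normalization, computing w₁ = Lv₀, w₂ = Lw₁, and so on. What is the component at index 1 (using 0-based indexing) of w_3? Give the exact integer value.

w1 = Lv₀ = (4·1 + 0·1; 1·1 + 7·1) = (4, 8)
w2 = Lw1 = (4·4 + 0·8; 1·4 + 7·8) = (16, 60)
w3 = Lw2 = (64, 436)
The requested component of w3 is 436.

436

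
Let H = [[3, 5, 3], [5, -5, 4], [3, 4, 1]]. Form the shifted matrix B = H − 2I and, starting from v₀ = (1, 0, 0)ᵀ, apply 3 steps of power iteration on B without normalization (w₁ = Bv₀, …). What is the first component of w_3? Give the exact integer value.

5

B = H − 2I has rows (1, 5, 3); (5, -7, 4); (3, 4, -1)
w1 = Bv₀ = (1·1 + 5·0 + 3·0; 5·1 + (-7)·0 + 4·0; 3·1 + 4·0 + (-1)·0) = (1, 5, 3)
w2 = Bw1 = (1·1 + 5·5 + 3·3; 5·1 + (-7)·5 + 4·3; 3·1 + 4·5 + (-1)·3) = (35, -18, 20)
w3 = Bw2 = (5, 381, 13)
Requested component of w3: 5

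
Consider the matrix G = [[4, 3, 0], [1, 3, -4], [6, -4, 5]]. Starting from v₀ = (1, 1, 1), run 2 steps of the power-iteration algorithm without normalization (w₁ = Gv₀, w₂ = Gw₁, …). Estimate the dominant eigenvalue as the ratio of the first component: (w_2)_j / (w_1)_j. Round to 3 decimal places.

4.000

w1 = Gv₀ = (4·1 + 3·1 + 0·1; 1·1 + 3·1 + (-4)·1; 6·1 + (-4)·1 + 5·1) = (7, 0, 7)
w2 = Gw1 = (4·7 + 3·0 + 0·7; 1·7 + 3·0 + (-4)·7; 6·7 + (-4)·0 + 5·7) = (28, -21, 77)
Ratio at component: 28 / 7 = 4.000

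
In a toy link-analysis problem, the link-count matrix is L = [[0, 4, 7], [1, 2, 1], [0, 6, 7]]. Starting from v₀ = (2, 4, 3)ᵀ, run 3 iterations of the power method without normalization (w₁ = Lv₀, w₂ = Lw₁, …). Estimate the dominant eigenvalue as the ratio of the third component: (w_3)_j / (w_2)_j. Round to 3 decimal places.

w1 = Lv₀ = (37, 13, 45)
w2 = Lw1 = (367, 108, 393)
w3 = Lw2 = (3183, 976, 3399)
Ratio at component: 3399 / 393 = 8.649

8.649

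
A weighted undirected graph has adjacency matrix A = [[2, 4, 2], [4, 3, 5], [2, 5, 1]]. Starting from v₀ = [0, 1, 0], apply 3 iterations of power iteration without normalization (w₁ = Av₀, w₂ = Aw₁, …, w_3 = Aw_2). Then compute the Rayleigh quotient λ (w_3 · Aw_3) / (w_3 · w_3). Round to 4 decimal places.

9.5965

w1 = Av₀ = (2·0 + 4·1 + 2·0; 4·0 + 3·1 + 5·0; 2·0 + 5·1 + 1·0) = (4, 3, 5)
w2 = Aw1 = (2·4 + 4·3 + 2·5; 4·4 + 3·3 + 5·5; 2·4 + 5·3 + 1·5) = (30, 50, 28)
w3 = Aw2 = (316, 410, 338)
Aw3 = (2948, 4184, 3020)
w3·Aw3 = 316·2948 + 410·4184 + 338·3020 = 3667768; w3·w3 = 316·316 + 410·410 + 338·338 = 382200
λ ≈ 3667768/382200 = 9.5965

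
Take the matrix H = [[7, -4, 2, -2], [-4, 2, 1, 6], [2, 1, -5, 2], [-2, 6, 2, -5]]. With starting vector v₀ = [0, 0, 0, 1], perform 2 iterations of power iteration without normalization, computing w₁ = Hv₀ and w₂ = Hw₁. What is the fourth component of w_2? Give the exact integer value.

69

w1 = Hv₀ = (-2, 6, 2, -5)
w2 = Hw1 = (-24, -8, -18, 69)
The requested component of w2 is 69.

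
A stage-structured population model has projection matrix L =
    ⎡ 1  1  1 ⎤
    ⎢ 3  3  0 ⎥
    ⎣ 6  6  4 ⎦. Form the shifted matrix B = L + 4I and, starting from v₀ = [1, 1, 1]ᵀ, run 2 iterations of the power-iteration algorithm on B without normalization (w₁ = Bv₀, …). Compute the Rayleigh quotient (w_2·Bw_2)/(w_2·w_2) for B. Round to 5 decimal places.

B = L + 4I has rows (5, 1, 1); (3, 7, 0); (6, 6, 8)
w1 = Bv₀ = (7, 10, 20)
w2 = Bw1 = (65, 91, 262)
Bw2 = (678, 832, 3032)
w2·Bw2 = 914166; w2·w2 = 81150; μ ≈ 914166/81150 = 11.26514

μ ≈ 11.26514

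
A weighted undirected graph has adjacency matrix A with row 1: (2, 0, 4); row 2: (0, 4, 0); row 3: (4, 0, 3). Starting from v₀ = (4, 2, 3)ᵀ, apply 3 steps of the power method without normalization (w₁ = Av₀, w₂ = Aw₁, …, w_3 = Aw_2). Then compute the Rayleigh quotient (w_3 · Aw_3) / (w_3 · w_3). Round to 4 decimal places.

w1 = Av₀ = (2·4 + 0·2 + 4·3; 0·4 + 4·2 + 0·3; 4·4 + 0·2 + 3·3) = (20, 8, 25)
w2 = Aw1 = (2·20 + 0·8 + 4·25; 0·20 + 4·8 + 0·25; 4·20 + 0·8 + 3·25) = (140, 32, 155)
w3 = Aw2 = (900, 128, 1025)
Aw3 = (5900, 512, 6675)
w3·Aw3 = 900·5900 + 128·512 + 1025·6675 = 12217411; w3·w3 = 900·900 + 128·128 + 1025·1025 = 1877009
λ ≈ 12217411/1877009 = 6.5090

6.5090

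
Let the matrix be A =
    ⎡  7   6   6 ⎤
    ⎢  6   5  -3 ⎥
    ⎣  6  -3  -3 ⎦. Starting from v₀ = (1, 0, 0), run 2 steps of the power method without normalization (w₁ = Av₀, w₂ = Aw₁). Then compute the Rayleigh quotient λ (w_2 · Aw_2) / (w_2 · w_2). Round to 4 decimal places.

11.4895

w1 = Av₀ = (7·1 + 6·0 + 6·0; 6·1 + 5·0 + (-3)·0; 6·1 + (-3)·0 + (-3)·0) = (7, 6, 6)
w2 = Aw1 = (7·7 + 6·6 + 6·6; 6·7 + 5·6 + (-3)·6; 6·7 + (-3)·6 + (-3)·6) = (121, 54, 6)
Aw2 = (1207, 978, 546)
w2·Aw2 = 121·1207 + 54·978 + 6·546 = 202135; w2·w2 = 121·121 + 54·54 + 6·6 = 17593
λ ≈ 202135/17593 = 11.4895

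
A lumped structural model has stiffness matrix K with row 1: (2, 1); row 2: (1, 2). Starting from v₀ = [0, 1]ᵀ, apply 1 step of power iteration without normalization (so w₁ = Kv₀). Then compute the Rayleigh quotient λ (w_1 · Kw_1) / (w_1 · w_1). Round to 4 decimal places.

λ ≈ 2.8000

w1 = Kv₀ = (1, 2)
Kw1 = (4, 5)
w1·Kw1 = 1·4 + 2·5 = 14; w1·w1 = 1·1 + 2·2 = 5
λ ≈ 14/5 = 2.8000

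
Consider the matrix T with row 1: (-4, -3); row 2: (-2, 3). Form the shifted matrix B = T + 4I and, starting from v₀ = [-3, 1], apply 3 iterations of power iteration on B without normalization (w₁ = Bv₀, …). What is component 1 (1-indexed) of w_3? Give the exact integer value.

B = T + 4I has rows (0, -3); (-2, 7)
w1 = Bv₀ = (-3, 13)
w2 = Bw1 = (-39, 97)
w3 = Bw2 = (-291, 757)
Requested component of w3: -291

-291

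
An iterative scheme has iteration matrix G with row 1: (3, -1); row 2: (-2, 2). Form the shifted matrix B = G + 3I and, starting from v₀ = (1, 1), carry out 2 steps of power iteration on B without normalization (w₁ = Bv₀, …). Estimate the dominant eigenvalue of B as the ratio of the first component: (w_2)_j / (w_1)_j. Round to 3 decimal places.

μ ≈ 5.400

B = G + 3I has rows (6, -1); (-2, 5)
w1 = Bv₀ = (6·1 + (-1)·1; (-2)·1 + 5·1) = (5, 3)
w2 = Bw1 = (6·5 + (-1)·3; (-2)·5 + 5·3) = (27, 5)
Ratio: 27/5 = 5.400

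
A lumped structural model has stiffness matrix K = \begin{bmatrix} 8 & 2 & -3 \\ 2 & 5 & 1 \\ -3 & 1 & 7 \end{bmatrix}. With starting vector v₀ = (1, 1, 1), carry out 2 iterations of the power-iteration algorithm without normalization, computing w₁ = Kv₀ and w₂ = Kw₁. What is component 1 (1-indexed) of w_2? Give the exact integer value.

57

w1 = Kv₀ = (7, 8, 5)
w2 = Kw1 = (57, 59, 22)
The requested component of w2 is 57.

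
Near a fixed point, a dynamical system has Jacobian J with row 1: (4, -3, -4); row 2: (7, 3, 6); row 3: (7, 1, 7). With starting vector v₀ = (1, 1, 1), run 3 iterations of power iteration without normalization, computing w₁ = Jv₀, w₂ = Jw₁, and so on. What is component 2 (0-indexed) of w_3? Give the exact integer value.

-23

w1 = Jv₀ = (4·1 + (-3)·1 + (-4)·1; 7·1 + 3·1 + 6·1; 7·1 + 1·1 + 7·1) = (-3, 16, 15)
w2 = Jw1 = (4·(-3) + (-3)·16 + (-4)·15; 7·(-3) + 3·16 + 6·15; 7·(-3) + 1·16 + 7·15) = (-120, 117, 100)
w3 = Jw2 = (-1231, 111, -23)
The requested component of w3 is -23.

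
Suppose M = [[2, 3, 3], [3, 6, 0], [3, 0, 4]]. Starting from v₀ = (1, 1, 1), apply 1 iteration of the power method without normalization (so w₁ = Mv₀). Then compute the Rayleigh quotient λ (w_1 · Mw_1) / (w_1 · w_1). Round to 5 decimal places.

w1 = Mv₀ = (2·1 + 3·1 + 3·1; 3·1 + 6·1 + 0·1; 3·1 + 0·1 + 4·1) = (8, 9, 7)
Mw1 = (64, 78, 52)
w1·Mw1 = 8·64 + 9·78 + 7·52 = 1578; w1·w1 = 8·8 + 9·9 + 7·7 = 194
λ ≈ 1578/194 = 8.13402

8.13402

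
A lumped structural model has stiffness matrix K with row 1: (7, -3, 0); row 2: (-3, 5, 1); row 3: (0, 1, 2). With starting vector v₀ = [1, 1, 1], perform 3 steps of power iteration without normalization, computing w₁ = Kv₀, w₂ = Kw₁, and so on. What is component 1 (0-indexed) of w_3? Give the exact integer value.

w1 = Kv₀ = (7·1 + (-3)·1 + 0·1; (-3)·1 + 5·1 + 1·1; 0·1 + 1·1 + 2·1) = (4, 3, 3)
w2 = Kw1 = (7·4 + (-3)·3 + 0·3; (-3)·4 + 5·3 + 1·3; 0·4 + 1·3 + 2·3) = (19, 6, 9)
w3 = Kw2 = (115, -18, 24)
The requested component of w3 is -18.

-18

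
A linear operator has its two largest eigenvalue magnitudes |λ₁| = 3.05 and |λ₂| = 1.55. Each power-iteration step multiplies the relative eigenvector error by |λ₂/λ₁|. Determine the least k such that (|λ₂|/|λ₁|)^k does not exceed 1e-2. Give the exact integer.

|λ₂/λ₁| = 1.55/3.05 = 0.50820
Need k ≥ ln(1e-2) / ln(0.50820) = -4.6052 / -0.6769 ≈ 6.803
Smallest integer k satisfying the bound: 7

7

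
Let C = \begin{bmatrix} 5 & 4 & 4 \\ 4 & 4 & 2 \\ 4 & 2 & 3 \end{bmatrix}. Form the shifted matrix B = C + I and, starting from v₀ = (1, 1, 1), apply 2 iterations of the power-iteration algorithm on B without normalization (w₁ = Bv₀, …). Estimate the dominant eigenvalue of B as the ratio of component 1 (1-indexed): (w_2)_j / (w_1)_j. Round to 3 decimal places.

12.000

B = C + I has rows (6, 4, 4); (4, 5, 2); (4, 2, 4)
w1 = Bv₀ = (14, 11, 10)
w2 = Bw1 = (168, 131, 118)
Ratio: 168/14 = 12.000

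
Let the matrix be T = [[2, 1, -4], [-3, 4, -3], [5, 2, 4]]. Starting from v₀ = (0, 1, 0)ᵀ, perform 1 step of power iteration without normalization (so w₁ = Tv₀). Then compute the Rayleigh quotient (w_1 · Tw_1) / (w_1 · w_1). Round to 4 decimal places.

λ ≈ 3.2381

w1 = Tv₀ = (1, 4, 2)
Tw1 = (-2, 7, 21)
w1·Tw1 = 1·(-2) + 4·7 + 2·21 = 68; w1·w1 = 1·1 + 4·4 + 2·2 = 21
λ ≈ 68/21 = 3.2381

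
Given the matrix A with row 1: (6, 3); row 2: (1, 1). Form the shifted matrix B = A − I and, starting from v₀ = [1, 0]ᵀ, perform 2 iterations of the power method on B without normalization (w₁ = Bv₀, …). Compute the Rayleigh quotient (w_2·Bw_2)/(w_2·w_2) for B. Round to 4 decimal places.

B = A − I has rows (5, 3); (1, 0)
w1 = Bv₀ = (5, 1)
w2 = Bw1 = (28, 5)
Bw2 = (155, 28)
w2·Bw2 = 4480; w2·w2 = 809; μ ≈ 4480/809 = 5.5377

5.5377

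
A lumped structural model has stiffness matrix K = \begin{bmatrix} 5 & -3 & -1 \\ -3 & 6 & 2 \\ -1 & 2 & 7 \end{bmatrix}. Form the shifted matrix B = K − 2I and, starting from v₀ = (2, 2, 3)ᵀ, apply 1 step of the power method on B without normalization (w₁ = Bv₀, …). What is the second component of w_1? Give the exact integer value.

B = K − 2I has rows (3, -3, -1); (-3, 4, 2); (-1, 2, 5)
w1 = Bv₀ = (3·2 + (-3)·2 + (-1)·3; (-3)·2 + 4·2 + 2·3; (-1)·2 + 2·2 + 5·3) = (-3, 8, 17)
Requested component of w1: 8

8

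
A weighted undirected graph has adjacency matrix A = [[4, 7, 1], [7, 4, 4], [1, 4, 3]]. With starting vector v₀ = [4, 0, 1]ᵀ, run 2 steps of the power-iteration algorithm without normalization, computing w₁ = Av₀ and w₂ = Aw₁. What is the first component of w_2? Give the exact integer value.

299

w1 = Av₀ = (4·4 + 7·0 + 1·1; 7·4 + 4·0 + 4·1; 1·4 + 4·0 + 3·1) = (17, 32, 7)
w2 = Aw1 = (4·17 + 7·32 + 1·7; 7·17 + 4·32 + 4·7; 1·17 + 4·32 + 3·7) = (299, 275, 166)
The requested component of w2 is 299.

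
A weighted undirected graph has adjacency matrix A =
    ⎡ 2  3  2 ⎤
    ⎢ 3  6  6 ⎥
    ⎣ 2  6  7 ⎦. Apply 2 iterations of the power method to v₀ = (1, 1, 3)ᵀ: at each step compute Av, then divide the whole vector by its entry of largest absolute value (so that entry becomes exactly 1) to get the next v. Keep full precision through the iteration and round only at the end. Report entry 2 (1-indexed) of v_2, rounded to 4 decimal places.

0.9535

Av0 = (11.00000, 27.00000, 29.00000); divide by 29.00000 → v1 = (0.37931, 0.93103, 1.00000)
Av1 = (5.55172, 12.72414, 13.34483); divide by 13.34483 → v2 = (0.41602, 0.95349, 1.00000)
Requested entry of v2: 369/387 = 0.9535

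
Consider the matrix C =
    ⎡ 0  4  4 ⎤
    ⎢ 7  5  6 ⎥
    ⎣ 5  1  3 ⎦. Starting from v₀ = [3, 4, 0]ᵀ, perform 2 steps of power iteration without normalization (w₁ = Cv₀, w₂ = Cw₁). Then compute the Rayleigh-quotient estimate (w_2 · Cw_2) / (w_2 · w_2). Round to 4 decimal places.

w1 = Cv₀ = (16, 41, 19)
w2 = Cw1 = (240, 431, 178)
Cw2 = (2436, 4903, 2165)
w2·Cw2 = 240·2436 + 431·4903 + 178·2165 = 3083203; w2·w2 = 240·240 + 431·431 + 178·178 = 275045
λ ≈ 3083203/275045 = 11.2098

11.2098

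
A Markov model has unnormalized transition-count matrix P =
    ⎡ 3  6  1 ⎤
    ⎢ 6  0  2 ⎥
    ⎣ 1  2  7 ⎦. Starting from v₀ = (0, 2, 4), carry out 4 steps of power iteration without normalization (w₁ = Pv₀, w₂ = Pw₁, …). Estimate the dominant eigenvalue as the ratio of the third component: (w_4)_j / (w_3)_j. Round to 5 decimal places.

w1 = Pv₀ = (16, 8, 32)
w2 = Pw1 = (128, 160, 256)
w3 = Pw2 = (1600, 1280, 2240)
w4 = Pw3 = (14720, 14080, 19840)
Ratio at component: 19840 / 2240 = 8.85714

8.85714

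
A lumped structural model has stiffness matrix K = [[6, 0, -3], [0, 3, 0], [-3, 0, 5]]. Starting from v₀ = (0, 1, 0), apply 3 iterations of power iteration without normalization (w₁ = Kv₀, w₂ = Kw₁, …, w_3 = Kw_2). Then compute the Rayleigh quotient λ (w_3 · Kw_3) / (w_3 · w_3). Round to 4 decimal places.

w1 = Kv₀ = (0, 3, 0)
w2 = Kw1 = (0, 9, 0)
w3 = Kw2 = (0, 27, 0)
Kw3 = (0, 81, 0)
w3·Kw3 = 0·0 + 27·81 + 0·0 = 2187; w3·w3 = 0·0 + 27·27 + 0·0 = 729
λ ≈ 2187/729 = 3.0000

λ ≈ 3.0000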